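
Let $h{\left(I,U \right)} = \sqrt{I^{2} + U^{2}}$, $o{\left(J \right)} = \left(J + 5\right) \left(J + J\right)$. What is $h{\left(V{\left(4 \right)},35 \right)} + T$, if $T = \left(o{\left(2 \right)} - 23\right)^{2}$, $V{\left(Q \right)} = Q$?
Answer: $25 + \sqrt{1241} \approx 60.228$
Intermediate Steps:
$o{\left(J \right)} = 2 J \left(5 + J\right)$ ($o{\left(J \right)} = \left(5 + J\right) 2 J = 2 J \left(5 + J\right)$)
$T = 25$ ($T = \left(2 \cdot 2 \left(5 + 2\right) - 23\right)^{2} = \left(2 \cdot 2 \cdot 7 - 23\right)^{2} = \left(28 - 23\right)^{2} = 5^{2} = 25$)
$h{\left(V{\left(4 \right)},35 \right)} + T = \sqrt{4^{2} + 35^{2}} + 25 = \sqrt{16 + 1225} + 25 = \sqrt{1241} + 25 = 25 + \sqrt{1241}$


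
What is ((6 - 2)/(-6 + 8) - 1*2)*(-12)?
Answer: 0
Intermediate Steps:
((6 - 2)/(-6 + 8) - 1*2)*(-12) = (4/2 - 2)*(-12) = (4*(½) - 2)*(-12) = (2 - 2)*(-12) = 0*(-12) = 0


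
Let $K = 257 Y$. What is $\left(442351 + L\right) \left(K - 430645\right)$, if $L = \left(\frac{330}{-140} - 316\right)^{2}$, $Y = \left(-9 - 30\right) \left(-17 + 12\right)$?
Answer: $- \frac{20275712445925}{98} \approx -2.069 \cdot 10^{11}$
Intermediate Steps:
$Y = 195$ ($Y = \left(-39\right) \left(-5\right) = 195$)
$K = 50115$ ($K = 257 \cdot 195 = 50115$)
$L = \frac{19864849}{196}$ ($L = \left(330 \left(- \frac{1}{140}\right) - 316\right)^{2} = \left(- \frac{33}{14} - 316\right)^{2} = \left(- \frac{4457}{14}\right)^{2} = \frac{19864849}{196} \approx 1.0135 \cdot 10^{5}$)
$\left(442351 + L\right) \left(K - 430645\right) = \left(442351 + \frac{19864849}{196}\right) \left(50115 - 430645\right) = \frac{106565645}{196} \left(-380530\right) = - \frac{20275712445925}{98}$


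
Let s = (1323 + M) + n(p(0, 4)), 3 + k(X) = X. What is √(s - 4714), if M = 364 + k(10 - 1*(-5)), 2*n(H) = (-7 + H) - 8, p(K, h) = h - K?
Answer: I*√12082/2 ≈ 54.959*I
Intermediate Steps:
k(X) = -3 + X
n(H) = -15/2 + H/2 (n(H) = ((-7 + H) - 8)/2 = (-15 + H)/2 = -15/2 + H/2)
M = 376 (M = 364 + (-3 + (10 - 1*(-5))) = 364 + (-3 + (10 + 5)) = 364 + (-3 + 15) = 364 + 12 = 376)
s = 3387/2 (s = (1323 + 376) + (-15/2 + (4 - 1*0)/2) = 1699 + (-15/2 + (4 + 0)/2) = 1699 + (-15/2 + (½)*4) = 1699 + (-15/2 + 2) = 1699 - 11/2 = 3387/2 ≈ 1693.5)
√(s - 4714) = √(3387/2 - 4714) = √(-6041/2) = I*√12082/2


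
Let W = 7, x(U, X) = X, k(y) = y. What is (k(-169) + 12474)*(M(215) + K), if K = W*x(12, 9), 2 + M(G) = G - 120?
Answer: 1919580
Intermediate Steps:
M(G) = -122 + G (M(G) = -2 + (G - 120) = -2 + (-120 + G) = -122 + G)
K = 63 (K = 7*9 = 63)
(k(-169) + 12474)*(M(215) + K) = (-169 + 12474)*((-122 + 215) + 63) = 12305*(93 + 63) = 12305*156 = 1919580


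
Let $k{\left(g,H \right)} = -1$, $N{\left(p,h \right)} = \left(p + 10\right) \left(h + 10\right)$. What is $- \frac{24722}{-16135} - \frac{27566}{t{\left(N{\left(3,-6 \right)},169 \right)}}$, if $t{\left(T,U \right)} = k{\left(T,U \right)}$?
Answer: $\frac{444802132}{16135} \approx 27568.0$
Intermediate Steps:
$N{\left(p,h \right)} = \left(10 + h\right) \left(10 + p\right)$ ($N{\left(p,h \right)} = \left(10 + p\right) \left(10 + h\right) = \left(10 + h\right) \left(10 + p\right)$)
$t{\left(T,U \right)} = -1$
$- \frac{24722}{-16135} - \frac{27566}{t{\left(N{\left(3,-6 \right)},169 \right)}} = - \frac{24722}{-16135} - \frac{27566}{-1} = \left(-24722\right) \left(- \frac{1}{16135}\right) - -27566 = \frac{24722}{16135} + 27566 = \frac{444802132}{16135}$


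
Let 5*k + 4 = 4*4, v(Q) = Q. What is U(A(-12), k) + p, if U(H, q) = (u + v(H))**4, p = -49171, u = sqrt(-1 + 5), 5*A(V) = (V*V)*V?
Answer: 8711463190701/625 ≈ 1.3938e+10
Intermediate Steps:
A(V) = V**3/5 (A(V) = ((V*V)*V)/5 = (V**2*V)/5 = V**3/5)
u = 2 (u = sqrt(4) = 2)
k = 12/5 (k = -4/5 + (4*4)/5 = -4/5 + (1/5)*16 = -4/5 + 16/5 = 12/5 ≈ 2.4000)
U(H, q) = (2 + H)**4
U(A(-12), k) + p = (2 + (1/5)*(-12)**3)**4 - 49171 = (2 + (1/5)*(-1728))**4 - 49171 = (2 - 1728/5)**4 - 49171 = (-1718/5)**4 - 49171 = 8711493922576/625 - 49171 = 8711463190701/625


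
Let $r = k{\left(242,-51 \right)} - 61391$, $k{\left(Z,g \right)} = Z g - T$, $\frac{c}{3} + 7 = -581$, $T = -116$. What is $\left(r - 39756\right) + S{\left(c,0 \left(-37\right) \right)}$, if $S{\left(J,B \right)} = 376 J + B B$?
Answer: $-776637$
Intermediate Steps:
$c = -1764$ ($c = -21 + 3 \left(-581\right) = -21 - 1743 = -1764$)
$k{\left(Z,g \right)} = 116 + Z g$ ($k{\left(Z,g \right)} = Z g - -116 = Z g + 116 = 116 + Z g$)
$S{\left(J,B \right)} = B^{2} + 376 J$ ($S{\left(J,B \right)} = 376 J + B^{2} = B^{2} + 376 J$)
$r = -73617$ ($r = \left(116 + 242 \left(-51\right)\right) - 61391 = \left(116 - 12342\right) - 61391 = -12226 - 61391 = -73617$)
$\left(r - 39756\right) + S{\left(c,0 \left(-37\right) \right)} = \left(-73617 - 39756\right) + \left(\left(0 \left(-37\right)\right)^{2} + 376 \left(-1764\right)\right) = -113373 - \left(663264 - 0^{2}\right) = -113373 + \left(0 - 663264\right) = -113373 - 663264 = -776637$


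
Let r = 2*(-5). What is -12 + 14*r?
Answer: -152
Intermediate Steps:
r = -10
-12 + 14*r = -12 + 14*(-10) = -12 - 140 = -152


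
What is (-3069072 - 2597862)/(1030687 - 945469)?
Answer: -134927/2029 ≈ -66.499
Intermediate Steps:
(-3069072 - 2597862)/(1030687 - 945469) = -5666934/85218 = -5666934*1/85218 = -134927/2029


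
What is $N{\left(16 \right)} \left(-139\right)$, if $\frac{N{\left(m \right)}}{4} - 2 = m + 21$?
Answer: $-21684$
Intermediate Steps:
$N{\left(m \right)} = 92 + 4 m$ ($N{\left(m \right)} = 8 + 4 \left(m + 21\right) = 8 + 4 \left(21 + m\right) = 8 + \left(84 + 4 m\right) = 92 + 4 m$)
$N{\left(16 \right)} \left(-139\right) = \left(92 + 4 \cdot 16\right) \left(-139\right) = \left(92 + 64\right) \left(-139\right) = 156 \left(-139\right) = -21684$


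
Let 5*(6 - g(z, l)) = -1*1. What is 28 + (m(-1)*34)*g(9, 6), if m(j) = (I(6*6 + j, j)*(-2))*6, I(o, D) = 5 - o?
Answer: 75916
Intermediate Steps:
g(z, l) = 31/5 (g(z, l) = 6 - (-1)/5 = 6 - ⅕*(-1) = 6 + ⅕ = 31/5)
m(j) = 372 + 12*j (m(j) = ((5 - (6*6 + j))*(-2))*6 = ((5 - (36 + j))*(-2))*6 = ((5 + (-36 - j))*(-2))*6 = ((-31 - j)*(-2))*6 = (62 + 2*j)*6 = 372 + 12*j)
28 + (m(-1)*34)*g(9, 6) = 28 + ((372 + 12*(-1))*34)*(31/5) = 28 + ((372 - 12)*34)*(31/5) = 28 + (360*34)*(31/5) = 28 + 12240*(31/5) = 28 + 75888 = 75916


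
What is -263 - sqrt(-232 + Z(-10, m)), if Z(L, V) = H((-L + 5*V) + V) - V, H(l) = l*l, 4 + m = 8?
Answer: -263 - 2*sqrt(230) ≈ -293.33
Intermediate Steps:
m = 4 (m = -4 + 8 = 4)
H(l) = l**2
Z(L, V) = (-L + 6*V)**2 - V (Z(L, V) = ((-L + 5*V) + V)**2 - V = (-L + 6*V)**2 - V)
-263 - sqrt(-232 + Z(-10, m)) = -263 - sqrt(-232 + ((-10 - 6*4)**2 - 1*4)) = -263 - sqrt(-232 + ((-10 - 24)**2 - 4)) = -263 - sqrt(-232 + ((-34)**2 - 4)) = -263 - sqrt(-232 + (1156 - 4)) = -263 - sqrt(-232 + 1152) = -263 - sqrt(920) = -263 - 2*sqrt(230)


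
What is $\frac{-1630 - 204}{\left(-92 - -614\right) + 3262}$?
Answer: $- \frac{917}{1892} \approx -0.48467$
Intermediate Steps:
$\frac{-1630 - 204}{\left(-92 - -614\right) + 3262} = \frac{-1630 - 204}{\left(-92 + 614\right) + 3262} = - \frac{1834}{522 + 3262} = - \frac{1834}{3784} = \left(-1834\right) \frac{1}{3784} = - \frac{917}{1892}$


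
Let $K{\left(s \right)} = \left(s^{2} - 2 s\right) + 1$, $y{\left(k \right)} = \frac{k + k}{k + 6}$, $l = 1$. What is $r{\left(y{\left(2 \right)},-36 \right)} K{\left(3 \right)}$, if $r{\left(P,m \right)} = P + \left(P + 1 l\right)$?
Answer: $8$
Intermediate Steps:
$y{\left(k \right)} = \frac{2 k}{6 + k}$
$K{\left(s \right)} = 1 + s^{2} - 2 s$
$r{\left(P,m \right)} = 1 + 2 P$ ($r{\left(P,m \right)} = P + \left(P + 1 \cdot 1\right) = P + \left(P + 1\right) = P + \left(1 + P\right) = 1 + 2 P$)
$r{\left(y{\left(2 \right)},-36 \right)} K{\left(3 \right)} = \left(1 + 2 \cdot 2 \cdot 2 \frac{1}{6 + 2}\right) \left(1 + 3^{2} - 6\right) = \left(1 + 2 \cdot 2 \cdot 2 \cdot \frac{1}{8}\right) \left(1 + 9 - 6\right) = \left(1 + 2 \cdot 2 \cdot 2 \cdot \frac{1}{8}\right) 4 = \left(1 + 2 \cdot \frac{1}{2}\right) 4 = \left(1 + 1\right) 4 = 2 \cdot 4 = 8$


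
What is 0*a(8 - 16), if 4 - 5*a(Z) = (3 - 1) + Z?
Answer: 0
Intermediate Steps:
a(Z) = ⅖ - Z/5 (a(Z) = ⅘ - ((3 - 1) + Z)/5 = ⅘ - (2 + Z)/5 = ⅘ + (-⅖ - Z/5) = ⅖ - Z/5)
0*a(8 - 16) = 0*(⅖ - (8 - 16)/5) = 0*(⅖ - ⅕*(-8)) = 0*(⅖ + 8/5) = 0*2 = 0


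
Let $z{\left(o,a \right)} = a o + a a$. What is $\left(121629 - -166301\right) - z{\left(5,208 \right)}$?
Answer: $243626$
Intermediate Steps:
$z{\left(o,a \right)} = a^{2} + a o$ ($z{\left(o,a \right)} = a o + a^{2} = a^{2} + a o$)
$\left(121629 - -166301\right) - z{\left(5,208 \right)} = \left(121629 - -166301\right) - 208 \left(208 + 5\right) = \left(121629 + 166301\right) - 208 \cdot 213 = 287930 - 44304 = 243626$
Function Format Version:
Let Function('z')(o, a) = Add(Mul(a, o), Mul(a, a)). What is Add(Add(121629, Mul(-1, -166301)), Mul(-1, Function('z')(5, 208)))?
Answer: 243626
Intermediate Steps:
Function('z')(o, a) = Add(Pow(a, 2), Mul(a, o)) (Function('z')(o, a) = Add(Mul(a, o), Pow(a, 2)) = Add(Pow(a, 2), Mul(a, o)))
Add(Add(121629, Mul(-1, -166301)), Mul(-1, Function('z')(5, 208))) = Add(Add(121629, Mul(-1, -166301)), Mul(-1, Mul(208, Add(208, 5)))) = Add(Add(121629, 166301), Mul(-1, Mul(208, 213))) = Add(287930, Mul(-1, 44304)) = Add(287930, -44304) = 243626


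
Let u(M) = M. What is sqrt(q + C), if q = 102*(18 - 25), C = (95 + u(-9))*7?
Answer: 4*I*sqrt(7) ≈ 10.583*I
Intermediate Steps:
C = 602 (C = (95 - 9)*7 = 86*7 = 602)
q = -714 (q = 102*(-7) = -714)
sqrt(q + C) = sqrt(-714 + 602) = sqrt(-112) = 4*I*sqrt(7)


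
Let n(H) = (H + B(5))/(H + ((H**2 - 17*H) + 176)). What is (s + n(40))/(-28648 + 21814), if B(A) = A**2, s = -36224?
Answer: 41150399/7763424 ≈ 5.3005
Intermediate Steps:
n(H) = (25 + H)/(176 + H**2 - 16*H) (n(H) = (H + 5**2)/(H + ((H**2 - 17*H) + 176)) = (H + 25)/(H + (176 + H**2 - 17*H)) = (25 + H)/(176 + H**2 - 16*H))
(s + n(40))/(-28648 + 21814) = (-36224 + (25 + 40)/(176 + 40**2 - 16*40))/(-28648 + 21814) = (-36224 + 65/(176 + 1600 - 640))/(-6834) = (-36224 + 65/1136)*(-1/6834) = -41150399/1136*(-1/6834) = 41150399/7763424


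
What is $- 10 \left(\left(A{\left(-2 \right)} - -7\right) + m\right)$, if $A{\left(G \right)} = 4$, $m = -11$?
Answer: $0$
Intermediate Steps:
$- 10 \left(\left(A{\left(-2 \right)} - -7\right) + m\right) = - 10 \left(\left(4 - -7\right) - 11\right) = - 10 \left(\left(4 + 7\right) - 11\right) = - 10 \left(11 - 11\right) = \left(-10\right) 0 = 0$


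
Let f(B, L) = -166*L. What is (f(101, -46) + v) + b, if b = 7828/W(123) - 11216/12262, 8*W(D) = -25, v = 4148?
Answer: 1422104656/153275 ≈ 9278.1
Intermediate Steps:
W(D) = -25/8 (W(D) = (1/8)*(-25) = -25/8)
b = -384087944/153275 (b = 7828/(-25/8) - 11216/12262 = 7828*(-8/25) - 11216*1/12262 = -62624/25 - 5608/6131 = -384087944/153275 ≈ -2505.9)
(f(101, -46) + v) + b = (-166*(-46) + 4148) - 384087944/153275 = (7636 + 4148) - 384087944/153275 = 11784 - 384087944/153275 = 1422104656/153275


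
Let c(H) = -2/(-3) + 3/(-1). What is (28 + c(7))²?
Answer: 5929/9 ≈ 658.78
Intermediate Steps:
c(H) = -7/3 (c(H) = -2*(-⅓) + 3*(-1) = ⅔ - 3 = -7/3)
(28 + c(7))² = (28 - 7/3)² = (77/3)² = 5929/9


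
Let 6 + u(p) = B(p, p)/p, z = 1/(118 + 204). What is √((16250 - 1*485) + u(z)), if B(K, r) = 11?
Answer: √19301 ≈ 138.93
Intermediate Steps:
z = 1/322 ≈ 0.0031056
u(p) = -6 + 11/p
√((16250 - 1*485) + u(z)) = √((16250 - 1*485) + (-6 + 11/(1/322))) = √((16250 - 485) + (-6 + 11*322)) = √(15765 + (-6 + 3542)) = √(15765 + 3536) = √19301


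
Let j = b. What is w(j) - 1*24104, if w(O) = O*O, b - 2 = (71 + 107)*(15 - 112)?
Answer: 298021592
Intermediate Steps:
b = -17264 (b = 2 + (71 + 107)*(15 - 112) = 2 + 178*(-97) = 2 - 17266 = -17264)
j = -17264
w(O) = O²
w(j) - 1*24104 = (-17264)² - 1*24104 = 298045696 - 24104 = 298021592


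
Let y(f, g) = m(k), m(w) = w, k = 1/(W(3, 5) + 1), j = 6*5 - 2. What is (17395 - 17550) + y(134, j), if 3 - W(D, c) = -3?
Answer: -1084/7 ≈ -154.86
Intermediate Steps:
W(D, c) = 6 (W(D, c) = 3 - 1*(-3) = 3 + 3 = 6)
j = 28 (j = 30 - 2 = 28)
k = ⅐ (k = 1/(6 + 1) = 1/7 = ⅐ ≈ 0.14286)
y(f, g) = ⅐
(17395 - 17550) + y(134, j) = (17395 - 17550) + ⅐ = -155 + ⅐ = -1084/7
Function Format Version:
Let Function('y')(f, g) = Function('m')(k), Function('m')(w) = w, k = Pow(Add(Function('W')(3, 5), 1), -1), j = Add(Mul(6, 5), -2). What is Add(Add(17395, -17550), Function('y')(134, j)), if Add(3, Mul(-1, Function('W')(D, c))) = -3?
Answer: Rational(-1084, 7) ≈ -154.86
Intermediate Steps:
Function('W')(D, c) = 6 (Function('W')(D, c) = Add(3, Mul(-1, -3)) = Add(3, 3) = 6)
j = 28 (j = Add(30, -2) = 28)
k = Rational(1, 7) (k = Pow(Add(6, 1), -1) = Pow(7, -1) = Rational(1, 7) ≈ 0.14286)
Function('y')(f, g) = Rational(1, 7)
Add(Add(17395, -17550), Function('y')(134, j)) = Add(Add(17395, -17550), Rational(1, 7)) = Add(-155, Rational(1, 7)) = Rational(-1084, 7)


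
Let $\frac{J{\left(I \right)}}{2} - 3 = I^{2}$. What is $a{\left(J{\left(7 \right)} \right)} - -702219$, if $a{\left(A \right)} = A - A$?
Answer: $702219$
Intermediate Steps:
$J{\left(I \right)} = 6 + 2 I^{2}$
$a{\left(A \right)} = 0$
$a{\left(J{\left(7 \right)} \right)} - -702219 = 0 - -702219 = 0 + 702219 = 702219$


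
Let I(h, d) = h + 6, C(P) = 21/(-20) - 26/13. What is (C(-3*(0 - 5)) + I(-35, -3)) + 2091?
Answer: 41179/20 ≈ 2058.9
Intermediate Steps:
C(P) = -61/20 (C(P) = 21*(-1/20) - 26*1/13 = -21/20 - 2 = -61/20)
I(h, d) = 6 + h
(C(-3*(0 - 5)) + I(-35, -3)) + 2091 = (-61/20 + (6 - 35)) + 2091 = (-61/20 - 29) + 2091 = -641/20 + 2091 = 41179/20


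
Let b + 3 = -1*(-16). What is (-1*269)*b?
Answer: -3497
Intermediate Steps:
b = 13 (b = -3 - 1*(-16) = -3 + 16 = 13)
(-1*269)*b = -1*269*13 = -269*13 = -3497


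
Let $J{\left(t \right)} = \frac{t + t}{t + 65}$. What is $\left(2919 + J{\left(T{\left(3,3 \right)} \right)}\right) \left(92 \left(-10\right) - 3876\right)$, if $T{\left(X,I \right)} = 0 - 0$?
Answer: $-13999524$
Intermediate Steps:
$T{\left(X,I \right)} = 0$ ($T{\left(X,I \right)} = 0 + 0 = 0$)
$J{\left(t \right)} = \frac{2 t}{65 + t}$
$\left(2919 + J{\left(T{\left(3,3 \right)} \right)}\right) \left(92 \left(-10\right) - 3876\right) = \left(2919 + 2 \cdot 0 \frac{1}{65 + 0}\right) \left(92 \left(-10\right) - 3876\right) = \left(2919 + 2 \cdot 0 \cdot \frac{1}{65}\right) \left(-920 - 3876\right) = \left(2919 + 2 \cdot 0 \cdot \frac{1}{65}\right) \left(-4796\right) = \left(2919 + 0\right) \left(-4796\right) = 2919 \left(-4796\right) = -13999524$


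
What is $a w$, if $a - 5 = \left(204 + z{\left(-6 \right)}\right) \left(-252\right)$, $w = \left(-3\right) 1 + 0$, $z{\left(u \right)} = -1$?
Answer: $153453$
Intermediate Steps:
$w = -3$ ($w = -3 + 0 = -3$)
$a = -51151$ ($a = 5 + \left(204 - 1\right) \left(-252\right) = 5 + 203 \left(-252\right) = 5 - 51156 = -51151$)
$a w = \left(-51151\right) \left(-3\right) = 153453$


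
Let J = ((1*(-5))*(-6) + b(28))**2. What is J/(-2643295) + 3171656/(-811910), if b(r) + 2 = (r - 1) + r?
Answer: -838921569451/214611764345 ≈ -3.9090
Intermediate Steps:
b(r) = -3 + 2*r (b(r) = -2 + ((r - 1) + r) = -2 + ((-1 + r) + r) = -2 + (-1 + 2*r) = -3 + 2*r)
J = 6889 (J = ((1*(-5))*(-6) + (-3 + 2*28))**2 = (-5*(-6) + (-3 + 56))**2 = (30 + 53)**2 = 83**2 = 6889)
J/(-2643295) + 3171656/(-811910) = 6889/(-2643295) + 3171656/(-811910) = 6889*(-1/2643295) + 3171656*(-1/811910) = -6889/2643295 - 1585828/405955 = -838921569451/214611764345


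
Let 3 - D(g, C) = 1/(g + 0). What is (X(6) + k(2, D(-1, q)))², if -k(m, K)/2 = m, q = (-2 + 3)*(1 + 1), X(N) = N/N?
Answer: 9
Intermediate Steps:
X(N) = 1
q = 2 (q = 1*2 = 2)
D(g, C) = 3 - 1/g (D(g, C) = 3 - 1/(g + 0) = 3 - 1/g)
k(m, K) = -2*m
(X(6) + k(2, D(-1, q)))² = (1 - 2*2)² = (1 - 4)² = (-3)² = 9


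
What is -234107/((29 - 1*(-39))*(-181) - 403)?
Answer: 234107/12711 ≈ 18.418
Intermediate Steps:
-234107/((29 - 1*(-39))*(-181) - 403) = -234107/((29 + 39)*(-181) - 403) = -234107/(68*(-181) - 403) = -234107/(-12308 - 403) = -234107/(-12711) = -234107*(-1/12711) = 234107/12711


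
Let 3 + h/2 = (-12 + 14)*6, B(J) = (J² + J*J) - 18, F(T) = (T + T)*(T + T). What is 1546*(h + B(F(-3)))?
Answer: 4007232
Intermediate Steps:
F(T) = 4*T² (F(T) = (2*T)*(2*T) = 4*T²)
B(J) = -18 + 2*J² (B(J) = (J² + J²) - 18 = 2*J² - 18 = -18 + 2*J²)
h = 18 (h = -6 + 2*((-12 + 14)*6) = -6 + 2*(2*6) = -6 + 2*12 = -6 + 24 = 18)
1546*(h + B(F(-3))) = 1546*(18 + (-18 + 2*(4*(-3)²)²)) = 1546*(18 + (-18 + 2*(4*9)²)) = 1546*(18 + (-18 + 2*36²)) = 1546*(18 + (-18 + 2*1296)) = 1546*(18 + (-18 + 2592)) = 1546*(18 + 2574) = 1546*2592 = 4007232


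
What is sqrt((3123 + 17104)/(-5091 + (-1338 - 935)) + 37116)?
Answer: sqrt(503148976477)/3682 ≈ 192.65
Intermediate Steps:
sqrt((3123 + 17104)/(-5091 + (-1338 - 935)) + 37116) = sqrt(20227/(-5091 - 2273) + 37116) = sqrt(20227/(-7364) + 37116) = sqrt(20227*(-1/7364) + 37116) = sqrt(-20227/7364 + 37116) = sqrt(273301997/7364) = sqrt(503148976477)/3682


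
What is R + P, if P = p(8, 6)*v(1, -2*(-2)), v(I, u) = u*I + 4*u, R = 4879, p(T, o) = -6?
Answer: 4759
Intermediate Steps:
v(I, u) = 4*u + I*u (v(I, u) = I*u + 4*u = 4*u + I*u)
P = -120 (P = -6*(-2*(-2))*(4 + 1) = -24*5 = -6*20 = -120)
R + P = 4879 - 120 = 4759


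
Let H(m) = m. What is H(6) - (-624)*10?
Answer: 6246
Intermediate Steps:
H(6) - (-624)*10 = 6 - (-624)*10 = 6 - 156*(-40) = 6 + 6240 = 6246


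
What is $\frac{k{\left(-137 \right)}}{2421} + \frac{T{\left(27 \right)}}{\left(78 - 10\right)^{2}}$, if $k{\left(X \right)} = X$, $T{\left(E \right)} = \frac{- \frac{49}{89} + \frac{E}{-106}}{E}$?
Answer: $- \frac{17931020969}{316832512608} \approx -0.056595$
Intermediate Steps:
$T{\left(E \right)} = \frac{- \frac{49}{89} - \frac{E}{106}}{E}$ ($T{\left(E \right)} = \frac{\left(-49\right) \frac{1}{89} + E \left(- \frac{1}{106}\right)}{E} = \frac{- \frac{49}{89} - \frac{E}{106}}{E}$)
$\frac{k{\left(-137 \right)}}{2421} + \frac{T{\left(27 \right)}}{\left(78 - 10\right)^{2}} = - \frac{137}{2421} + \frac{\frac{1}{9434} \cdot \frac{1}{27} \left(-5194 - 2403\right)}{\left(78 - 10\right)^{2}} = \left(-137\right) \frac{1}{2421} + \frac{\frac{1}{9434} \cdot \frac{1}{27} \left(-5194 - 2403\right)}{68^{2}} = - \frac{137}{2421} + \frac{\frac{1}{9434} \cdot \frac{1}{27} \left(-7597\right)}{4624} = - \frac{137}{2421} - \frac{7597}{1177816032} = - \frac{17931020969}{316832512608}$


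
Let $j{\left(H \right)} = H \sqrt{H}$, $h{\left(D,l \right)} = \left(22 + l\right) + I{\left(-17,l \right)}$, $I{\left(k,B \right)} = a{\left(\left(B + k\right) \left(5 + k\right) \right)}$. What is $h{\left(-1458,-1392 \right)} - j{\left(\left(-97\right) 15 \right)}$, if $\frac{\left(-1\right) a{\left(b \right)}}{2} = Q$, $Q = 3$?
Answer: $-1376 + 1455 i \sqrt{1455} \approx -1376.0 + 55500.0 i$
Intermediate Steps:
$a{\left(b \right)} = -6$ ($a{\left(b \right)} = \left(-2\right) 3 = -6$)
$I{\left(k,B \right)} = -6$
$h{\left(D,l \right)} = 16 + l$ ($h{\left(D,l \right)} = \left(22 + l\right) - 6 = 16 + l$)
$j{\left(H \right)} = H^{\frac{3}{2}}$
$h{\left(-1458,-1392 \right)} - j{\left(\left(-97\right) 15 \right)} = \left(16 - 1392\right) - \left(\left(-97\right) 15\right)^{\frac{3}{2}} = -1376 - \left(-1455\right)^{\frac{3}{2}} = -1376 - - 1455 i \sqrt{1455} = -1376 + 1455 i \sqrt{1455}$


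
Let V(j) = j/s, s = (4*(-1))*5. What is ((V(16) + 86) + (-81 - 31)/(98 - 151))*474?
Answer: 10967412/265 ≈ 41386.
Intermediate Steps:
s = -20 (s = -4*5 = -20)
V(j) = -j/20 (V(j) = j/(-20) = j*(-1/20) = -j/20)
((V(16) + 86) + (-81 - 31)/(98 - 151))*474 = ((-1/20*16 + 86) + (-81 - 31)/(98 - 151))*474 = ((-4/5 + 86) - 112/(-53))*474 = (426/5 - 112*(-1/53))*474 = (426/5 + 112/53)*474 = (23138/265)*474 = 10967412/265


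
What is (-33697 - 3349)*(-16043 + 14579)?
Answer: 54235344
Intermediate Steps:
(-33697 - 3349)*(-16043 + 14579) = -37046*(-1464) = 54235344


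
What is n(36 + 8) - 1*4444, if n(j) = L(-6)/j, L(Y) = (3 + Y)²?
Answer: -195527/44 ≈ -4443.8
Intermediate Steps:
n(j) = 9/j (n(j) = (3 - 6)²/j = (-3)²/j = 9/j)
n(36 + 8) - 1*4444 = 9/(36 + 8) - 1*4444 = 9/44 - 4444 = -195527/44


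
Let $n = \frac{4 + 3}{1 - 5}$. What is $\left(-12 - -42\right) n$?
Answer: $- \frac{105}{2} \approx -52.5$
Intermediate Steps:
$n = - \frac{7}{4}$ ($n = \frac{7}{-4} = 7 \left(- \frac{1}{4}\right) = - \frac{7}{4} \approx -1.75$)
$\left(-12 - -42\right) n = \left(-12 - -42\right) \left(- \frac{7}{4}\right) = \left(-12 + 42\right) \left(- \frac{7}{4}\right) = 30 \left(- \frac{7}{4}\right) = - \frac{105}{2}$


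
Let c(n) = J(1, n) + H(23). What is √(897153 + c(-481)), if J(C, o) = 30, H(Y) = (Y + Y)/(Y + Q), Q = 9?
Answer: √14354951/4 ≈ 947.20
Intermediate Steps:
H(Y) = 2*Y/(9 + Y) (H(Y) = (Y + Y)/(Y + 9) = (2*Y)/(9 + Y) = 2*Y/(9 + Y))
c(n) = 503/16 (c(n) = 30 + 2*23/(9 + 23) = 30 + 2*23/32 = 30 + 2*23*(1/32) = 30 + 23/16 = 503/16)
√(897153 + c(-481)) = √(897153 + 503/16) = √(14354951/16) = √14354951/4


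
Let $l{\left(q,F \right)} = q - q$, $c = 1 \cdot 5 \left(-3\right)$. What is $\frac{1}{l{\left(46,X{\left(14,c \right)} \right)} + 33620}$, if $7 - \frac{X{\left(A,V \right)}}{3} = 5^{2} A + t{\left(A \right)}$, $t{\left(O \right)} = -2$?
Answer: $\frac{1}{33620} \approx 2.9744 \cdot 10^{-5}$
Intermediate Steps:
$c = -15$ ($c = 5 \left(-3\right) = -15$)
$X{\left(A,V \right)} = 27 - 75 A$ ($X{\left(A,V \right)} = 21 - 3 \left(5^{2} A - 2\right) = 21 - 3 \left(25 A - 2\right) = 21 - 3 \left(-2 + 25 A\right) = 21 - \left(-6 + 75 A\right) = 27 - 75 A$)
$l{\left(q,F \right)} = 0$
$\frac{1}{l{\left(46,X{\left(14,c \right)} \right)} + 33620} = \frac{1}{0 + 33620} = \frac{1}{33620}$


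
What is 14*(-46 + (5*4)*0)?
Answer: -644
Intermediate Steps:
14*(-46 + (5*4)*0) = 14*(-46 + 20*0) = 14*(-46 + 0) = 14*(-46) = -644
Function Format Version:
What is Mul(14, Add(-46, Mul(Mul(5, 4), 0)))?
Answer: -644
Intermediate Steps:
Mul(14, Add(-46, Mul(Mul(5, 4), 0))) = Mul(14, Add(-46, Mul(20, 0))) = Mul(14, Add(-46, 0)) = Mul(14, -46) = -644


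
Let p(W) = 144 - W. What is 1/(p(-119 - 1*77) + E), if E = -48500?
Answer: -1/48160 ≈ -2.0764e-5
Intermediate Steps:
1/(p(-119 - 1*77) + E) = 1/((144 - (-119 - 1*77)) - 48500) = 1/((144 - (-119 - 77)) - 48500) = 1/((144 - 1*(-196)) - 48500) = 1/((144 + 196) - 48500) = 1/(340 - 48500) = 1/(-48160) = -1/48160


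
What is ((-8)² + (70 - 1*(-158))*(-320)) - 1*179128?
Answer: -252024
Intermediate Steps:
((-8)² + (70 - 1*(-158))*(-320)) - 1*179128 = (64 + (70 + 158)*(-320)) - 179128 = (64 + 228*(-320)) - 179128 = (64 - 72960) - 179128 = -72896 - 179128 = -252024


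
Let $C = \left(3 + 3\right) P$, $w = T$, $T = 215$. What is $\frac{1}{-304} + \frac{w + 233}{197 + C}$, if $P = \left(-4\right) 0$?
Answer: $\frac{135995}{59888} \approx 2.2708$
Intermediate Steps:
$P = 0$
$w = 215$
$C = 0$ ($C = \left(3 + 3\right) 0 = 6 \cdot 0 = 0$)
$\frac{1}{-304} + \frac{w + 233}{197 + C} = \frac{1}{-304} + \frac{215 + 233}{197 + 0} = - \frac{1}{304} + \frac{448}{197} = \frac{135995}{59888}$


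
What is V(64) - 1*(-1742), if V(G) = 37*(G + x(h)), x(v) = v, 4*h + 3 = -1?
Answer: 4073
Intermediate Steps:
h = -1 (h = -¾ + (¼)*(-1) = -¾ - ¼ = -1)
V(G) = -37 + 37*G (V(G) = 37*(G - 1) = 37*(-1 + G) = -37 + 37*G)
V(64) - 1*(-1742) = (-37 + 37*64) - 1*(-1742) = (-37 + 2368) + 1742 = 2331 + 1742 = 4073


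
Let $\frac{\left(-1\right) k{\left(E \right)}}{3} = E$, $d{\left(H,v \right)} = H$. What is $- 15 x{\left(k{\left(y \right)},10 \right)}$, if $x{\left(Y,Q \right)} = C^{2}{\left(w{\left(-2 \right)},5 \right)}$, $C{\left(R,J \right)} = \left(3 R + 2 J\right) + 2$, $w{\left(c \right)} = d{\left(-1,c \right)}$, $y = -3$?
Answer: $-1215$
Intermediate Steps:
$w{\left(c \right)} = -1$
$k{\left(E \right)} = - 3 E$
$C{\left(R,J \right)} = 2 + 2 J + 3 R$ ($C{\left(R,J \right)} = \left(2 J + 3 R\right) + 2 = 2 + 2 J + 3 R$)
$x{\left(Y,Q \right)} = 81$ ($x{\left(Y,Q \right)} = \left(2 + 2 \cdot 5 + 3 \left(-1\right)\right)^{2} = \left(2 + 10 - 3\right)^{2} = 9^{2} = 81$)
$- 15 x{\left(k{\left(y \right)},10 \right)} = \left(-15\right) 81 = -1215$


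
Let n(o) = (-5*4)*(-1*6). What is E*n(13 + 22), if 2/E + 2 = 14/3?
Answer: 90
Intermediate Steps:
n(o) = 120 (n(o) = -20*(-6) = 120)
E = ¾ (E = 2/(-2 + 14/3) = 2/(8/3) = 2*(3/8) = ¾ ≈ 0.75000)
E*n(13 + 22) = (¾)*120 = 90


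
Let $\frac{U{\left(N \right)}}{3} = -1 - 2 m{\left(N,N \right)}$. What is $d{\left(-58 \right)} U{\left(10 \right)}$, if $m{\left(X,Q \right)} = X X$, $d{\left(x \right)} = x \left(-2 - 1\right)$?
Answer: $-104922$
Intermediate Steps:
$d{\left(x \right)} = - 3 x$ ($d{\left(x \right)} = x \left(-3\right) = - 3 x$)
$m{\left(X,Q \right)} = X^{2}$
$U{\left(N \right)} = -3 - 6 N^{2}$ ($U{\left(N \right)} = 3 \left(-1 - 2 N^{2}\right) = -3 - 6 N^{2}$)
$d{\left(-58 \right)} U{\left(10 \right)} = \left(-3\right) \left(-58\right) \left(-3 - 6 \cdot 10^{2}\right) = 174 \left(-3 - 600\right) = 174 \left(-603\right) = -104922$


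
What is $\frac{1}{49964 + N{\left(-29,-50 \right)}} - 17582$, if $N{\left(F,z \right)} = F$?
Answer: $- \frac{877957169}{49935} \approx -17582.0$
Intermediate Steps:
$\frac{1}{49964 + N{\left(-29,-50 \right)}} - 17582 = \frac{1}{49964 - 29} - 17582 = \frac{1}{49935} - 17582 = - \frac{877957169}{49935}$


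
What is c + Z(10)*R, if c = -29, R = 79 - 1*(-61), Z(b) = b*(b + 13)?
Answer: 32171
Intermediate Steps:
Z(b) = b*(13 + b)
R = 140 (R = 79 + 61 = 140)
c + Z(10)*R = -29 + (10*(13 + 10))*140 = -29 + (10*23)*140 = -29 + 230*140 = -29 + 32200 = 32171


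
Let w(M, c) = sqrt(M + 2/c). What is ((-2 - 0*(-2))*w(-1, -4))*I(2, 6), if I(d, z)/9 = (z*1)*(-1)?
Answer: 54*I*sqrt(6) ≈ 132.27*I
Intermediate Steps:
I(d, z) = -9*z (I(d, z) = 9*((z*1)*(-1)) = 9*(z*(-1)) = 9*(-z) = -9*z)
((-2 - 0*(-2))*w(-1, -4))*I(2, 6) = ((-2 - 0*(-2))*sqrt(-1 + 2/(-4)))*(-9*6) = ((-2 - 1*0)*sqrt(-1 + 2*(-1/4)))*(-54) = ((-2 + 0)*sqrt(-1 - 1/2))*(-54) = -I*sqrt(6)*(-54) = 54*I*sqrt(6)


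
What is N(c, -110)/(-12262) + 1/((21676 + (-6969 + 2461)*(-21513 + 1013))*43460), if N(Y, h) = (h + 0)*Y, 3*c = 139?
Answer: 3412434499074177/8209929070167920 ≈ 0.41565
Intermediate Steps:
c = 139/3 (c = (⅓)*139 = 139/3 ≈ 46.333)
N(Y, h) = Y*h (N(Y, h) = h*Y = Y*h)
N(c, -110)/(-12262) + 1/((21676 + (-6969 + 2461)*(-21513 + 1013))*43460) = ((139/3)*(-110))/(-12262) + 1/((21676 + (-6969 + 2461)*(-21513 + 1013))*43460) = -15290/3*(-1/12262) + (1/43460)/(21676 - 4508*(-20500)) = 7645/18393 + (1/43460)/(21676 + 92414000) = 7645/18393 + (1/43460)/92435676 = 7645/18393 + (1/92435676)*(1/43460) = 7645/18393 + 1/4017254478960 = 3412434499074177/8209929070167920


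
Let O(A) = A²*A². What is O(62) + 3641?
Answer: 14779977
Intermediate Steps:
O(A) = A⁴
O(62) + 3641 = 62⁴ + 3641 = 14776336 + 3641 = 14779977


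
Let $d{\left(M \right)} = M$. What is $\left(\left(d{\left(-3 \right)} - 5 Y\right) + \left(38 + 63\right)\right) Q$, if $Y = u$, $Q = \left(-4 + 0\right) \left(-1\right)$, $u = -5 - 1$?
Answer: $512$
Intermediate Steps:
$u = -6$ ($u = -5 - 1 = -6$)
$Q = 4$ ($Q = \left(-4\right) \left(-1\right) = 4$)
$Y = -6$
$\left(\left(d{\left(-3 \right)} - 5 Y\right) + \left(38 + 63\right)\right) Q = \left(\left(-3 - -30\right) + \left(38 + 63\right)\right) 4 = \left(\left(-3 + 30\right) + 101\right) 4 = \left(27 + 101\right) 4 = 128 \cdot 4 = 512$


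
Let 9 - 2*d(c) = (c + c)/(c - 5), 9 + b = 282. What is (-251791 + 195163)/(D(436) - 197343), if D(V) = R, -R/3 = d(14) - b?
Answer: 339768/1179197 ≈ 0.28814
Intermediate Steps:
b = 273 (b = -9 + 282 = 273)
d(c) = 9/2 - c/(-5 + c) (d(c) = 9/2 - (c + c)/(2*(c - 5)) = 9/2 - 2*c/(2*(-5 + c)) = 9/2 - c/(-5 + c))
R = 4861/6 (R = -3*((-45 + 7*14)/(2*(-5 + 14)) - 1*273) = -3*((1/2)*(-45 + 98)/9 - 273) = -3*((1/2)*(1/9)*53 - 273) = -3*(53/18 - 273) = -3*(-4861/18) = 4861/6 ≈ 810.17)
D(V) = 4861/6
(-251791 + 195163)/(D(436) - 197343) = (-251791 + 195163)/(4861/6 - 197343) = -56628/(-1179197/6) = -56628*(-6/1179197) = 339768/1179197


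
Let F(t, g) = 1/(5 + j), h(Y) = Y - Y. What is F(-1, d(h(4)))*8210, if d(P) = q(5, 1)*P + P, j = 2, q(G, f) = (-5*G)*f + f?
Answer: 8210/7 ≈ 1172.9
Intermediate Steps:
q(G, f) = f - 5*G*f (q(G, f) = -5*G*f + f = f - 5*G*f)
h(Y) = 0
d(P) = -23*P (d(P) = (1*(1 - 5*5))*P + P = (1*(1 - 25))*P + P = (1*(-24))*P + P = -24*P + P = -23*P)
F(t, g) = 1/7 (F(t, g) = 1/(5 + 2) = 1/7)
F(-1, d(h(4)))*8210 = (1/7)*8210 = 8210/7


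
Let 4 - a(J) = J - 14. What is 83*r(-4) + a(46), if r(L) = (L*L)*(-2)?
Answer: -2684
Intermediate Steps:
a(J) = 18 - J (a(J) = 4 - (J - 14) = 4 - (-14 + J) = 4 + (14 - J) = 18 - J)
r(L) = -2*L² (r(L) = L²*(-2) = -2*L²)
83*r(-4) + a(46) = 83*(-2*(-4)²) + (18 - 1*46) = 83*(-2*16) + (18 - 46) = 83*(-32) - 28 = -2656 - 28 = -2684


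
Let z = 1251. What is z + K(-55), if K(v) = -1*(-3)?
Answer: 1254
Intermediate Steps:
K(v) = 3
z + K(-55) = 1251 + 3 = 1254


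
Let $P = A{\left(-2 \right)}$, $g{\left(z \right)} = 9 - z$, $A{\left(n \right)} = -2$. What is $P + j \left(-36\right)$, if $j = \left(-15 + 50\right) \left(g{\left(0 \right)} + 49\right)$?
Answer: $-73082$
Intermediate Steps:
$P = -2$
$j = 2030$ ($j = \left(-15 + 50\right) \left(\left(9 - 0\right) + 49\right) = 35 \left(\left(9 + 0\right) + 49\right) = 35 \left(9 + 49\right) = 35 \cdot 58 = 2030$)
$P + j \left(-36\right) = -2 + 2030 \left(-36\right) = -2 - 73080 = -73082$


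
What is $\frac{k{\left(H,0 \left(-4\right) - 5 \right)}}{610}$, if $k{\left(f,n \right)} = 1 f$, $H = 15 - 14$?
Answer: $\frac{1}{610} \approx 0.0016393$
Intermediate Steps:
$H = 1$
$k{\left(f,n \right)} = f$
$\frac{k{\left(H,0 \left(-4\right) - 5 \right)}}{610} = 1 \cdot \frac{1}{610} = \frac{1}{610}$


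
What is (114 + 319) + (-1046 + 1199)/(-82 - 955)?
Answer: 26404/61 ≈ 432.85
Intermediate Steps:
(114 + 319) + (-1046 + 1199)/(-82 - 955) = 433 + 153/(-1037) = 433 + 153*(-1/1037) = 433 - 9/61 = 26404/61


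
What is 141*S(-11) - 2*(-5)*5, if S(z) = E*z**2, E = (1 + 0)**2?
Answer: 17111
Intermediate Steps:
E = 1 (E = 1**2 = 1)
S(z) = z**2 (S(z) = 1*z**2 = z**2)
141*S(-11) - 2*(-5)*5 = 141*(-11)**2 - 2*(-5)*5 = 141*121 + 10*5 = 17061 + 50 = 17111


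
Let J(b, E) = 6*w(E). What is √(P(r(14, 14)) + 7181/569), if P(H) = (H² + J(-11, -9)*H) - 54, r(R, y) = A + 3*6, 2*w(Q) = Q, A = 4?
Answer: I*√49010815/569 ≈ 12.304*I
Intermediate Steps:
w(Q) = Q/2
r(R, y) = 22 (r(R, y) = 4 + 3*6 = 4 + 18 = 22)
J(b, E) = 3*E (J(b, E) = 6*(E/2) = 3*E)
P(H) = -54 + H² - 27*H (P(H) = (H² + (3*(-9))*H) - 54 = (H² - 27*H) - 54 = -54 + H² - 27*H)
√(P(r(14, 14)) + 7181/569) = √((-54 + 22² - 27*22) + 7181/569) = √((-54 + 484 - 594) + 7181*(1/569)) = √(-164 + 7181/569) = √(-86135/569) = I*√49010815/569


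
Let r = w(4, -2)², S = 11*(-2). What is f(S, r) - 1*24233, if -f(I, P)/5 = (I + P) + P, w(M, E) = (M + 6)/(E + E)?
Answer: -48371/2 ≈ -24186.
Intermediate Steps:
w(M, E) = (6 + M)/(2*E) (w(M, E) = (6 + M)/((2*E)) = (6 + M)*(1/(2*E)) = (6 + M)/(2*E))
S = -22
r = 25/4 (r = ((½)*(6 + 4)/(-2))² = ((½)*(-½)*10)² = (-5/2)² = 25/4 ≈ 6.2500)
f(I, P) = -10*P - 5*I (f(I, P) = -5*((I + P) + P) = -5*(I + 2*P) = -10*P - 5*I)
f(S, r) - 1*24233 = (-10*25/4 - 5*(-22)) - 1*24233 = (-125/2 + 110) - 24233 = 95/2 - 24233 = -48371/2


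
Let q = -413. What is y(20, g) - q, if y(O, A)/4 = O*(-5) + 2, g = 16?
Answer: 21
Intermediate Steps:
y(O, A) = 8 - 20*O (y(O, A) = 4*(O*(-5) + 2) = 4*(-5*O + 2) = 4*(2 - 5*O) = 8 - 20*O)
y(20, g) - q = (8 - 20*20) - 1*(-413) = (8 - 400) + 413 = -392 + 413 = 21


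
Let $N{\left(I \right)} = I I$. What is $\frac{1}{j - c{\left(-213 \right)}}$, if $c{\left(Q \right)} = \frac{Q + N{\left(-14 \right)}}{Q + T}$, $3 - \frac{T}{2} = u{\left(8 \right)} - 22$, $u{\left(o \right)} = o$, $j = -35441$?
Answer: $- \frac{179}{6343956} \approx -2.8216 \cdot 10^{-5}$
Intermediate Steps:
$T = 34$ ($T = 6 - 2 \left(8 - 22\right) = 6 - -28 = 6 + 28 = 34$)
$N{\left(I \right)} = I^{2}$
$c{\left(Q \right)} = \frac{196 + Q}{34 + Q}$ ($c{\left(Q \right)} = \frac{Q + \left(-14\right)^{2}}{Q + 34} = \frac{Q + 196}{34 + Q} = \frac{196 + Q}{34 + Q}$)
$\frac{1}{j - c{\left(-213 \right)}} = \frac{1}{-35441 - \frac{196 - 213}{34 - 213}} = \frac{1}{-35441 - \frac{1}{-179} \left(-17\right)} = \frac{1}{-35441 - \left(- \frac{1}{179}\right) \left(-17\right)} = \frac{1}{-35441 - \frac{17}{179}} = \frac{1}{- \frac{6343956}{179}} = - \frac{179}{6343956}$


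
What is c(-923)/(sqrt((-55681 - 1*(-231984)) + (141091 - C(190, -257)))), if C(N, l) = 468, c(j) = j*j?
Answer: 851929*sqrt(35214)/105642 ≈ 1513.3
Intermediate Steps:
c(j) = j**2
c(-923)/(sqrt((-55681 - 1*(-231984)) + (141091 - C(190, -257)))) = (-923)**2/(sqrt((-55681 - 1*(-231984)) + (141091 - 1*468))) = 851929/(sqrt((-55681 + 231984) + (141091 - 468))) = 851929/(sqrt(176303 + 140623)) = 851929/(sqrt(316926)) = 851929/((3*sqrt(35214))) = 851929*(sqrt(35214)/105642) = 851929*sqrt(35214)/105642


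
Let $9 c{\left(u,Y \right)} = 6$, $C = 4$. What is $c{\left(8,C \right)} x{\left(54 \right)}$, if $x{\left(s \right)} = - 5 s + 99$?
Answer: $-114$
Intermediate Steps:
$x{\left(s \right)} = 99 - 5 s$
$c{\left(u,Y \right)} = \frac{2}{3}$ ($c{\left(u,Y \right)} = \frac{1}{9} \cdot 6 = \frac{2}{3}$)
$c{\left(8,C \right)} x{\left(54 \right)} = \frac{2 \left(99 - 270\right)}{3} = \frac{2}{3} \left(-171\right) = -114$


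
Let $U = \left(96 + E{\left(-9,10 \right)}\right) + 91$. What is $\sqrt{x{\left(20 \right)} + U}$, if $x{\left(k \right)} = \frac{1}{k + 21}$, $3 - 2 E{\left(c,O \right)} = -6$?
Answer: $\frac{3 \sqrt{143090}}{82} \approx 13.839$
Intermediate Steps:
$E{\left(c,O \right)} = \frac{9}{2}$ ($E{\left(c,O \right)} = \frac{3}{2} - -3 = \frac{3}{2} + 3 = \frac{9}{2}$)
$x{\left(k \right)} = \frac{1}{21 + k}$
$U = \frac{383}{2}$ ($U = \left(96 + \frac{9}{2}\right) + 91 = \frac{201}{2} + 91 = \frac{383}{2} \approx 191.5$)
$\sqrt{x{\left(20 \right)} + U} = \sqrt{\frac{1}{21 + 20} + \frac{383}{2}} = \sqrt{\frac{1}{41} + \frac{383}{2}} = \sqrt{\frac{15705}{82}} = \frac{3 \sqrt{143090}}{82}$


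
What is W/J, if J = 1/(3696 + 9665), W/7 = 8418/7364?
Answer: 56236449/526 ≈ 1.0691e+5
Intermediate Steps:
W = 4209/526 (W = 7*(8418/7364) = 7*(8418*(1/7364)) = 7*(4209/3682) = 4209/526 ≈ 8.0019)
J = 1/13361 ≈ 7.4845e-5
W/J = 4209/(526*(1/13361)) = (4209/526)*13361 = 56236449/526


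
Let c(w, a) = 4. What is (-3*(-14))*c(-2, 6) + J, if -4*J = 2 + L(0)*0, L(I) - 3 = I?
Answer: 335/2 ≈ 167.50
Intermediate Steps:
L(I) = 3 + I
J = -½ (J = -(2 + (3 + 0)*0)/4 = -(2 + 3*0)/4 = -(2 + 0)/4 = -¼*2 = -½ ≈ -0.50000)
(-3*(-14))*c(-2, 6) + J = -3*(-14)*4 - ½ = 42*4 - ½ = 168 - ½ = 335/2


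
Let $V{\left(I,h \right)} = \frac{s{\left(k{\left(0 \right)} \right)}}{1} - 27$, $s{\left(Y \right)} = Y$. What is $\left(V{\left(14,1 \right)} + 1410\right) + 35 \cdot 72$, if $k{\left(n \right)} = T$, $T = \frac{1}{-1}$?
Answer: $3902$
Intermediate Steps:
$T = -1$
$k{\left(n \right)} = -1$
$V{\left(I,h \right)} = -28$ ($V{\left(I,h \right)} = - 1^{-1} - 27 = \left(-1\right) 1 - 27 = -1 - 27 = -28$)
$\left(V{\left(14,1 \right)} + 1410\right) + 35 \cdot 72 = \left(-28 + 1410\right) + 35 \cdot 72 = 1382 + 2520 = 3902$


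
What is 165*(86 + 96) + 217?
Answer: 30247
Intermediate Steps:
165*(86 + 96) + 217 = 165*182 + 217 = 30030 + 217 = 30247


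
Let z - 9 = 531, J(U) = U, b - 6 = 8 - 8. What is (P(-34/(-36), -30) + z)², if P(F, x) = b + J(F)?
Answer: 96924025/324 ≈ 2.9915e+5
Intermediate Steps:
b = 6 (b = 6 + (8 - 8) = 6 + 0 = 6)
z = 540 (z = 9 + 531 = 540)
P(F, x) = 6 + F
(P(-34/(-36), -30) + z)² = ((6 - 34/(-36)) + 540)² = ((6 - 34*(-1/36)) + 540)² = ((6 + 17/18) + 540)² = (125/18 + 540)² = (9845/18)² = 96924025/324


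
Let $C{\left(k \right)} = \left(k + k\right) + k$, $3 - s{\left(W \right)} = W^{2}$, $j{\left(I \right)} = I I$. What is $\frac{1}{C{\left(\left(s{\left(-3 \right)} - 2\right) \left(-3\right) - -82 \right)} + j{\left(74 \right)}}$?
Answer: $\frac{1}{5794} \approx 0.00017259$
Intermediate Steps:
$j{\left(I \right)} = I^{2}$
$s{\left(W \right)} = 3 - W^{2}$
$C{\left(k \right)} = 3 k$ ($C{\left(k \right)} = 2 k + k = 3 k$)
$\frac{1}{C{\left(\left(s{\left(-3 \right)} - 2\right) \left(-3\right) - -82 \right)} + j{\left(74 \right)}} = \frac{1}{3 \left(\left(\left(3 - \left(-3\right)^{2}\right) - 2\right) \left(-3\right) - -82\right) + 74^{2}} = \frac{1}{3 \left(\left(\left(3 - 9\right) - 2\right) \left(-3\right) + 82\right) + 5476} = \frac{1}{3 \left(\left(-6 - 2\right) \left(-3\right) + 82\right) + 5476} = \frac{1}{3 \left(\left(-8\right) \left(-3\right) + 82\right) + 5476} = \frac{1}{3 \left(24 + 82\right) + 5476} = \frac{1}{3 \cdot 106 + 5476} = \frac{1}{318 + 5476} = \frac{1}{5794}$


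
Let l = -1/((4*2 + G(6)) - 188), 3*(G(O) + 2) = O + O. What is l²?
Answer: 1/31684 ≈ 3.1562e-5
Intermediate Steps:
G(O) = -2 + 2*O/3 (G(O) = -2 + (O + O)/3 = -2 + (2*O)/3 = -2 + 2*O/3)
l = 1/178 (l = -1/((4*2 + (-2 + (⅔)*6)) - 188) = -1/((8 + (-2 + 4)) - 188) = -1/((8 + 2) - 188) = -1/(10 - 188) = -1/(-178) = -1*(-1/178) = 1/178 ≈ 0.0056180)
l² = (1/178)² = 1/31684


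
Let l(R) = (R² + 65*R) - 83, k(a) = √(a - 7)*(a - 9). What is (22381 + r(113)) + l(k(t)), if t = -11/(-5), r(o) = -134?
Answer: 2742756/125 - 884*I*√30/5 ≈ 21942.0 - 968.37*I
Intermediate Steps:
t = 11/5 (t = -11*(-⅕) = 11/5 ≈ 2.2000)
k(a) = √(-7 + a)*(-9 + a)
l(R) = -83 + R² + 65*R
(22381 + r(113)) + l(k(t)) = (22381 - 134) + (-83 + (√(-7 + 11/5)*(-9 + 11/5))² + 65*(√(-7 + 11/5)*(-9 + 11/5))) = 22247 + (-83 + (√(-24/5)*(-34/5))² + 65*(√(-24/5)*(-34/5))) = 22247 + (-83 + ((2*I*√30/5)*(-34/5))² + 65*((2*I*√30/5)*(-34/5))) = 22247 + (-83 + (-68*I*√30/25)² + 65*(-68*I*√30/25)) = 22247 + (-83 - 27744/125 - 884*I*√30/5) = 22247 + (-38119/125 - 884*I*√30/5) = 2742756/125 - 884*I*√30/5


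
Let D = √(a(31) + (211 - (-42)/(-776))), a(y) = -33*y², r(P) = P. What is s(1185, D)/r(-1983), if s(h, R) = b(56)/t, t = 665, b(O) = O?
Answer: -8/188385 ≈ -4.2466e-5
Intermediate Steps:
D = I*√1185611309/194 (D = √(-33*31² + (211 - (-42)/(-776))) = √(-33*961 + (211 - (-42)*(-1)/776)) = √(-31713 + (211 - 1*21/388)) = √(-31713 + (211 - 21/388)) = √(-31713 + 81847/388) = √(-12222797/388) = I*√1185611309/194 ≈ 177.49*I)
s(h, R) = 8/95 (s(h, R) = 56/665 = 56*(1/665) = 8/95)
s(1185, D)/r(-1983) = (8/95)/(-1983) = (8/95)*(-1/1983) = -8/188385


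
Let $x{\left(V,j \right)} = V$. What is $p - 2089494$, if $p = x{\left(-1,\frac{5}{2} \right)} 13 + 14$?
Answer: $-2089493$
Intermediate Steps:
$p = 1$ ($p = \left(-1\right) 13 + 14 = -13 + 14 = 1$)
$p - 2089494 = 1 - 2089494 = -2089493$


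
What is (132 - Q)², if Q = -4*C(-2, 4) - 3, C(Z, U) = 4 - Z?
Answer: 25281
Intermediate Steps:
Q = -27 (Q = -4*(4 - 1*(-2)) - 3 = -4*(4 + 2) - 3 = -4*6 - 3 = -24 - 3 = -27)
(132 - Q)² = (132 - 1*(-27))² = (132 + 27)² = 159² = 25281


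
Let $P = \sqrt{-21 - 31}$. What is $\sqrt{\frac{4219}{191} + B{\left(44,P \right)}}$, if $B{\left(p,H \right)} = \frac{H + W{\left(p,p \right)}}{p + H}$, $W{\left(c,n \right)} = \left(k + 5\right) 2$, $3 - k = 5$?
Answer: $\frac{\sqrt{191} \sqrt{\frac{93391 + 4410 i \sqrt{13}}{22 + i \sqrt{13}}}}{191} \approx 4.7168 + 0.014611 i$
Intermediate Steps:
$k = -2$ ($k = 3 - 5 = -2$)
$P = 2 i \sqrt{13}$ ($P = \sqrt{-52} = 2 i \sqrt{13} \approx 7.2111 i$)
$W{\left(c,n \right)} = 6$ ($W{\left(c,n \right)} = \left(-2 + 5\right) 2 = 3 \cdot 2 = 6$)
$B{\left(p,H \right)} = \frac{6 + H}{H + p}$ ($B{\left(p,H \right)} = \frac{H + 6}{p + H} = \frac{6 + H}{H + p}$)
$\sqrt{\frac{4219}{191} + B{\left(44,P \right)}} = \sqrt{\frac{4219}{191} + \frac{6 + 2 i \sqrt{13}}{2 i \sqrt{13} + 44}} = \sqrt{4219 \cdot \frac{1}{191} + \frac{6 + 2 i \sqrt{13}}{44 + 2 i \sqrt{13}}} = \sqrt{\frac{4219}{191} + \frac{6 + 2 i \sqrt{13}}{44 + 2 i \sqrt{13}}}$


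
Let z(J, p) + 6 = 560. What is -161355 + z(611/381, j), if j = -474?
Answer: -160801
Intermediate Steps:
z(J, p) = 554 (z(J, p) = -6 + 560 = 554)
-161355 + z(611/381, j) = -161355 + 554 = -160801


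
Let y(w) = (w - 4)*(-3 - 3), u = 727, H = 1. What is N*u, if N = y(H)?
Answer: 13086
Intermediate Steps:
y(w) = 24 - 6*w (y(w) = (-4 + w)*(-6) = 24 - 6*w)
N = 18 (N = 24 - 6*1 = 24 - 6 = 18)
N*u = 18*727 = 13086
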